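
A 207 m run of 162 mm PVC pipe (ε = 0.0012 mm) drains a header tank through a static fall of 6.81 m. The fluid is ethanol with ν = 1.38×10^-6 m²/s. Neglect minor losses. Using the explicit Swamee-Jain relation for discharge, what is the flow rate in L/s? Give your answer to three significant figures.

Q ≈ 55.5 L/s

Swamee-Jain (Type II): Q = -0.965·√(gD⁵h_f/L)·ln[ε/(3.7D) + √(3.17ν²L/(gD³h_f))]
√(gD⁵h_f/L) = √(9.81·0.162⁵·6.81/207) = 0.006001
ε/(3.7D) = 2.00×10^-6; √(3.17ν²L/(gD³h_f)) = 6.63×10^-5
Q = -0.965·0.006001·ln(6.833×10^-5) = 0.05554 m³/s
Check: V = 2.69 m/s, Re = 3.16×10^5, f = 0.01432, h_f = 6.77 m ≈ 6.81 m ✓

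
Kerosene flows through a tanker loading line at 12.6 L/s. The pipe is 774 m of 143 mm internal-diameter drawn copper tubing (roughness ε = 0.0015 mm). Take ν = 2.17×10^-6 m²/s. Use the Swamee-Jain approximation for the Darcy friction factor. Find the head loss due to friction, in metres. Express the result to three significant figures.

h_f ≈ 3.51 m

V = 4Q/(πD²) = 4·0.0126/(π·0.143²) = 0.7845 m/s
Re = VD/ν = 0.7845·0.143/2.17×10^-6 = 5.17×10^4 → turbulent
ε/D = 0.0015/143 = 1.05×10^-5
Swamee-Jain: f = 0.02065
h_f = f(L/D)V²/(2g) = 0.02065·(774/0.143)·0.7845²/(2·9.81) = 3.506 m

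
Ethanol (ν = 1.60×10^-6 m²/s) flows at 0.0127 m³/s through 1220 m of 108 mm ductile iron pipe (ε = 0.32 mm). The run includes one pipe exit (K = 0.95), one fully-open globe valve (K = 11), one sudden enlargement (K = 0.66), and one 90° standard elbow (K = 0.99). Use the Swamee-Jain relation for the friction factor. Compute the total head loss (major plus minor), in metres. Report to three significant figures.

V = 4Q/(πD²) = 1.386 m/s; V²/2g = 0.09796 m
Re = 9.36×10^4, ε/D = 0.00296 → f = 0.02773 (Swamee-Jain)
Major: h_f = f(L/D)·V²/2g = 0.02773·11296·0.09796 = 30.68 m
Minor: ΣK = 13.6; h_m = ΣK·V²/2g = 1.332 m
Total H_L = 30.68 + 1.332 = 32.01 m

H_L ≈ 32.0 m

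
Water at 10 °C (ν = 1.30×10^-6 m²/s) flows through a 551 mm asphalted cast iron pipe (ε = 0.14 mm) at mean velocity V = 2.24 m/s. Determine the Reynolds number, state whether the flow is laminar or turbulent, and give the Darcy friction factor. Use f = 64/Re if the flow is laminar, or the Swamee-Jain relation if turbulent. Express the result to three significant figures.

Re = VD/ν = 2.240·0.551/1.30×10^-6 = 9.49×10^5
Re > 4000 → turbulent; ε/D = 2.54×10^-4
Swamee-Jain: f = 0.01537

Re ≈ 9.49×10^5; turbulent; f ≈ 0.0154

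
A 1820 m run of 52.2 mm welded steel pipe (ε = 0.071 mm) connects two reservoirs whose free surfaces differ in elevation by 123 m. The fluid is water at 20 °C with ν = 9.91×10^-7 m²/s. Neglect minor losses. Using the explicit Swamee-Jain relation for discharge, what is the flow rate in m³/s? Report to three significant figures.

Swamee-Jain (Type II): Q = -0.965·√(gD⁵h_f/L)·ln[ε/(3.7D) + √(3.17ν²L/(gD³h_f))]
√(gD⁵h_f/L) = √(9.81·0.0522⁵·123/1820) = 5.069×10^-4
ε/(3.7D) = 3.68×10^-4; √(3.17ν²L/(gD³h_f)) = 1.82×10^-4
Q = -0.965·5.069×10^-4·ln(5.493×10^-4) = 0.003672 m³/s
Check: V = 1.72 m/s, Re = 9.04×10^4, f = 0.02371, h_f = 124 m ≈ 123 m ✓

Q ≈ 0.00367 m³/s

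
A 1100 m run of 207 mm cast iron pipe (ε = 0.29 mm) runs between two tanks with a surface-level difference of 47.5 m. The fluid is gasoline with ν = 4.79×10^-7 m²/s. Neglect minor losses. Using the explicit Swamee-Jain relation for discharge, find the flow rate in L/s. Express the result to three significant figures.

Swamee-Jain (Type II): Q = -0.965·√(gD⁵h_f/L)·ln[ε/(3.7D) + √(3.17ν²L/(gD³h_f))]
√(gD⁵h_f/L) = √(9.81·0.207⁵·47.5/1100) = 0.01269
ε/(3.7D) = 3.79×10^-4; √(3.17ν²L/(gD³h_f)) = 1.39×10^-5
Q = -0.965·0.01269·ln(3.926×10^-4) = 0.09603 m³/s
Check: V = 2.85 m/s, Re = 1.23×10^6, f = 0.02162, h_f = 47.7 m ≈ 47.5 m ✓

Q ≈ 96.0 L/s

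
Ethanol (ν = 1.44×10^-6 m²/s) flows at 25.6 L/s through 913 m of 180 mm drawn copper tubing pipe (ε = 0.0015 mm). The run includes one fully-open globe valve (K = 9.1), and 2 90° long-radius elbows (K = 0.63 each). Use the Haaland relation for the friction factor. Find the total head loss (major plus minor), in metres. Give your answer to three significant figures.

H_L ≈ 4.99 m

V = 4Q/(πD²) = 1.006 m/s; V²/2g = 0.05158 m
Re = 1.26×10^5, ε/D = 8.33×10^-6 → f = 0.01704 (Haaland)
Major: h_f = f(L/D)·V²/2g = 0.01704·5072·0.05158 = 4.457 m
Minor: ΣK = 10.4; h_m = ΣK·V²/2g = 0.5344 m
Total H_L = 4.457 + 0.5344 = 4.992 m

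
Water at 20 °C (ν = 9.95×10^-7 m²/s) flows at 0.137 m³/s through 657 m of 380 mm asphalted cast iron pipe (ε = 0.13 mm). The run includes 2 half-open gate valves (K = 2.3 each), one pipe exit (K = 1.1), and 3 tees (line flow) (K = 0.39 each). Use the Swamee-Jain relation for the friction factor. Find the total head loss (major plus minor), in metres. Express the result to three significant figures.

V = 4Q/(πD²) = 1.208 m/s; V²/2g = 0.07438 m
Re = 4.61×10^5, ε/D = 3.42×10^-4 → f = 0.01679 (Swamee-Jain)
Major: h_f = f(L/D)·V²/2g = 0.01679·1729·0.07438 = 2.159 m
Minor: ΣK = 6.87; h_m = ΣK·V²/2g = 0.5110 m
Total H_L = 2.159 + 0.5110 = 2.670 m

H_L ≈ 2.67 m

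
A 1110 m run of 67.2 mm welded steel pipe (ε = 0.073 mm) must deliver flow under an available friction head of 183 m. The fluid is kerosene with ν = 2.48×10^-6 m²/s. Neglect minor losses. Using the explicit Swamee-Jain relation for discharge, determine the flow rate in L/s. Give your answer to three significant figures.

Q ≈ 10.9 L/s

Swamee-Jain (Type II): Q = -0.965·√(gD⁵h_f/L)·ln[ε/(3.7D) + √(3.17ν²L/(gD³h_f))]
√(gD⁵h_f/L) = √(9.81·0.0672⁵·183/1110) = 0.001489
ε/(3.7D) = 2.94×10^-4; √(3.17ν²L/(gD³h_f)) = 1.99×10^-4
Q = -0.965·0.001489·ln(4.929×10^-4) = 0.01094 m³/s
Check: V = 3.08 m/s, Re = 8.36×10^4, f = 0.02303, h_f = 184 m ≈ 183 m ✓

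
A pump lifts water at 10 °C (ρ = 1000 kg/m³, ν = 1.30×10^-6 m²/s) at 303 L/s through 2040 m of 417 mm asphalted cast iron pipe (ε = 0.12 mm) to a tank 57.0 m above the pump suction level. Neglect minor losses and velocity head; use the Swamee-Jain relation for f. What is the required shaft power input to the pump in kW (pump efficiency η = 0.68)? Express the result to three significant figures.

V = 4Q/(πD²) = 2.219 m/s; Re = 7.12×10^5; ε/D = 2.88×10^-4; f = 0.01592
h_f = f(L/D)V²/2g = 19.53 m
Total head H = z + h_f = 57.0 + 19.53 = 76.53 m
P_hyd = ρgQH = 1000·9.81·0.303·76.53 = 227.5 kW
P_shaft = P_hyd/η = 227.5/0.68 = 334.5 kW

P_shaft ≈ 335 kW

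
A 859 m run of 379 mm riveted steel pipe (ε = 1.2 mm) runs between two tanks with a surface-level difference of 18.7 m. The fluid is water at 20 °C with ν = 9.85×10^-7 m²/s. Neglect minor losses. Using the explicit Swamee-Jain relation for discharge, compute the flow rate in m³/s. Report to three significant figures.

Swamee-Jain (Type II): Q = -0.965·√(gD⁵h_f/L)·ln[ε/(3.7D) + √(3.17ν²L/(gD³h_f))]
√(gD⁵h_f/L) = √(9.81·0.379⁵·18.7/859) = 0.04087
ε/(3.7D) = 8.56×10^-4; √(3.17ν²L/(gD³h_f)) = 1.63×10^-5
Q = -0.965·0.04087·ln(8.720×10^-4) = 0.2778 m³/s
Check: V = 2.46 m/s, Re = 9.48×10^5, f = 0.02678, h_f = 18.8 m ≈ 18.7 m ✓

Q ≈ 0.278 m³/s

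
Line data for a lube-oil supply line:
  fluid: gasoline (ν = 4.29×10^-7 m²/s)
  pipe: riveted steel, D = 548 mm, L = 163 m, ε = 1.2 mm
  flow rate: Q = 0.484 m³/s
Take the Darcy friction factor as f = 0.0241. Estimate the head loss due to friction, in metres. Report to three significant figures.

V = 4Q/(πD²) = 4·0.484/(π·0.548²) = 2.052 m/s
h_f = f(L/D)V²/(2g) = 0.02410·(163/0.548)·2.052²/(2·9.81) = 1.539 m

h_f ≈ 1.54 m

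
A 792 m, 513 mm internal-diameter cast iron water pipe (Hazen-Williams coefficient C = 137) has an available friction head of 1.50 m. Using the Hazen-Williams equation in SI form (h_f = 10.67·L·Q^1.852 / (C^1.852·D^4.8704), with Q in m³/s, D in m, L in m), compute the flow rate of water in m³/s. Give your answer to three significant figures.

Rearranging: Q = [h_f·C^1.852·D^4.8704 / (10.67·L)]^(1/1.852)
Q = [1.50·137^1.852·0.513^4.8704 / (10.67·792)]^0.540 = 0.2234 m³/s

Q ≈ 0.223 m³/s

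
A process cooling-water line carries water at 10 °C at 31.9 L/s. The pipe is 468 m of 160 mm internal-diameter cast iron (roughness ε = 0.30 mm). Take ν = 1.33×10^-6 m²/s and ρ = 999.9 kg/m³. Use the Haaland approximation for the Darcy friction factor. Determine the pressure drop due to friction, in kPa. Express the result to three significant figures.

Δp ≈ 88.1 kPa

V = 4Q/(πD²) = 4·0.0319/(π·0.160²) = 1.587 m/s
Re = VD/ν = 1.587·0.160/1.33×10^-6 = 1.91×10^5 → turbulent
ε/D = 0.30/160 = 0.00187
Haaland: f = 0.02393
h_f = f(L/D)V²/(2g) = 0.02393·(468/0.160)·1.587²/(2·9.81) = 8.979 m
Δp = ρg·h_f = 999.9·9.81·8.979 = 88.08 kPa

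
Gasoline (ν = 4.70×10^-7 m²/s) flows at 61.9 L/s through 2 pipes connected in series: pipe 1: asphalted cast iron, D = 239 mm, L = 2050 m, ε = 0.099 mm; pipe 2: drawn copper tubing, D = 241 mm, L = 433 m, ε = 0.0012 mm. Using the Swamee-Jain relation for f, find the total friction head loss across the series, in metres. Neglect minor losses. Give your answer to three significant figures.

H ≈ 16.2 m

Pipe 1: V = 1.380 m/s, Re = 7.02×10^5, ε/D = 4.14×10^-4, f = 0.01692, h_1 = f(L/D)V²/2g = 14.08 m
Pipe 2: V = 1.357 m/s, Re = 6.96×10^5, ε/D = 4.98×10^-6, f = 0.01245, h_2 = f(L/D)V²/2g = 2.099 m
Series → Q common, losses add: H = Σh = 16.18 m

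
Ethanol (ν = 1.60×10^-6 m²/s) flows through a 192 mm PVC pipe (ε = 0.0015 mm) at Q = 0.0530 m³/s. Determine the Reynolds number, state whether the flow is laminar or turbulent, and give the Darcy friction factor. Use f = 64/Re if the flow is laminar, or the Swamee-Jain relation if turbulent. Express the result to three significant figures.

Re ≈ 2.20×10^5; turbulent; f ≈ 0.0153

V = 4Q/(πD²) = 1.831 m/s
Re = VD/ν = 1.831·0.192/1.60×10^-6 = 2.20×10^5
Re > 4000 → turbulent; ε/D = 7.81×10^-6
Swamee-Jain: f = 0.01533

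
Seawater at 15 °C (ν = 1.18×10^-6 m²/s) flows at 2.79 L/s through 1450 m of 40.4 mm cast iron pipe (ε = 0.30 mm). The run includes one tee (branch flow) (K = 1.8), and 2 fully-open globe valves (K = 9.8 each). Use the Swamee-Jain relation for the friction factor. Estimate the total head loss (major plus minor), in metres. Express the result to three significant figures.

H_L ≈ 314 m

V = 4Q/(πD²) = 2.176 m/s; V²/2g = 0.2414 m
Re = 7.45×10^4, ε/D = 0.00743 → f = 0.03562 (Swamee-Jain)
Major: h_f = f(L/D)·V²/2g = 0.03562·35891·0.2414 = 308.7 m
Minor: ΣK = 21.4; h_m = ΣK·V²/2g = 5.167 m
Total H_L = 308.7 + 5.167 = 313.9 m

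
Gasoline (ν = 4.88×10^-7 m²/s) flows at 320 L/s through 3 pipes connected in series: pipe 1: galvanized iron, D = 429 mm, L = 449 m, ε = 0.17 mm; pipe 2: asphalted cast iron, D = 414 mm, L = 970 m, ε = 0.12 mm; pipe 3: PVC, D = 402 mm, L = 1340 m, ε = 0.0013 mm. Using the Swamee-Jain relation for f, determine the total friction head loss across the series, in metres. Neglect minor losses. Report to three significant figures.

H ≈ 25.8 m

Pipe 1: V = 2.214 m/s, Re = 1.95×10^6, ε/D = 3.96×10^-4, f = 0.01625, h_1 = f(L/D)V²/2g = 4.249 m
Pipe 2: V = 2.377 m/s, Re = 2.02×10^6, ε/D = 2.90×10^-4, f = 0.01529, h_2 = f(L/D)V²/2g = 10.32 m
Pipe 3: V = 2.521 m/s, Re = 2.08×10^6, ε/D = 3.23×10^-6, f = 0.01043, h_3 = f(L/D)V²/2g = 11.26 m
Series → Q common, losses add: H = Σh = 25.83 m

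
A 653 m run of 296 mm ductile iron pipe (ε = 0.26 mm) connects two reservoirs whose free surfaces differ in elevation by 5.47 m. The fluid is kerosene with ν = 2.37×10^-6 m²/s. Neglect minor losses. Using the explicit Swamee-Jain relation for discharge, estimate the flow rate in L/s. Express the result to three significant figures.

Q ≈ 106 L/s

Swamee-Jain (Type II): Q = -0.965·√(gD⁵h_f/L)·ln[ε/(3.7D) + √(3.17ν²L/(gD³h_f))]
√(gD⁵h_f/L) = √(9.81·0.296⁵·5.47/653) = 0.01366
ε/(3.7D) = 2.37×10^-4; √(3.17ν²L/(gD³h_f)) = 9.14×10^-5
Q = -0.965·0.01366·ln(3.288×10^-4) = 0.1058 m³/s
Check: V = 1.54 m/s, Re = 1.92×10^5, f = 0.02075, h_f = 5.51 m ≈ 5.47 m ✓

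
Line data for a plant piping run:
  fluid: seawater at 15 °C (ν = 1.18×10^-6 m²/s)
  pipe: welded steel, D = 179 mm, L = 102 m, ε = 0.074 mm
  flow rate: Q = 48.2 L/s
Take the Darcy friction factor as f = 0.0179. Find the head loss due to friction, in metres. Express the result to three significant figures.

V = 4Q/(πD²) = 4·0.0482/(π·0.179²) = 1.915 m/s
h_f = f(L/D)V²/(2g) = 0.01790·(102/0.179)·1.915²/(2·9.81) = 1.907 m

h_f ≈ 1.91 m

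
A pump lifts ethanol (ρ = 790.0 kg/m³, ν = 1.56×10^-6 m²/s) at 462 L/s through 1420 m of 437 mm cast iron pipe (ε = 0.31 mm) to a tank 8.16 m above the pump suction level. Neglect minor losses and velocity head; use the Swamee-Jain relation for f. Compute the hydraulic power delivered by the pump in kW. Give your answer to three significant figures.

P_hyd ≈ 134 kW

V = 4Q/(πD²) = 3.080 m/s; Re = 8.63×10^5; ε/D = 7.09×10^-4; f = 0.01864
h_f = f(L/D)V²/2g = 29.30 m
Total head H = z + h_f = 8.16 + 29.30 = 37.46 m
P_hyd = ρgQH = 790.0·9.81·0.462·37.46 = 134.1 kW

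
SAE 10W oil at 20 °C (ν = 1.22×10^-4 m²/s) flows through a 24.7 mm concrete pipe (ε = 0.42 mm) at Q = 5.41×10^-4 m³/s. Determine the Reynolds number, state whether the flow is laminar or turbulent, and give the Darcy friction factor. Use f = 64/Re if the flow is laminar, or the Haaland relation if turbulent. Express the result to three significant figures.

Re ≈ 229; laminar; f = 64/Re ≈ 0.280

V = 4Q/(πD²) = 1.129 m/s
Re = VD/ν = 1.129·0.0247/1.22×10^-4 = 229
Re < 2300 → laminar → f = 64/Re = 0.2800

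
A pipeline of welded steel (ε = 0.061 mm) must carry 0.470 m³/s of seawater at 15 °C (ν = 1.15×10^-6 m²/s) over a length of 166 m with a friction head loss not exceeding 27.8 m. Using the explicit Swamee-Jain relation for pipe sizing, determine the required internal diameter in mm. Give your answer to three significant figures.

D ≈ 279 mm

Swamee-Jain (Type III): D = 0.66·[ε^1.25·(LQ²/(gh_f))^4.75 + ν·Q^9.4·(L/(gh_f))^5.2]^0.04
LQ²/(gh_f) = 0.1345; L/(gh_f) = 0.6087
Term 1 = ε^1.25·(…)^4.75 = 3.91×10^-10; Term 2 = ν·Q^9.4·(…)^5.2 = 7.20×10^-11
D = 0.66·(3.91×10^-10 + 7.20×10^-11)^0.04 = 0.2794 m = 279 mm
Check: V = 7.67 m/s, Re = 1.86×10^6, f = 0.01457, h_f = 25.9 m ≈ 27.8 m ✓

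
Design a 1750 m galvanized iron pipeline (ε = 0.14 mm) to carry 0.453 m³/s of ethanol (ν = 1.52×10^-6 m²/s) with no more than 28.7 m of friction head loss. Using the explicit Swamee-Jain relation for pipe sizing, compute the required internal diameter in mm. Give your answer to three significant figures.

D ≈ 447 mm

Swamee-Jain (Type III): D = 0.66·[ε^1.25·(LQ²/(gh_f))^4.75 + ν·Q^9.4·(L/(gh_f))^5.2]^0.04
LQ²/(gh_f) = 1.276; L/(gh_f) = 6.216
Term 1 = ε^1.25·(…)^4.75 = 4.84×10^-5; Term 2 = ν·Q^9.4·(…)^5.2 = 1.19×10^-5
D = 0.66·(4.84×10^-5 + 1.19×10^-5)^0.04 = 0.4475 m = 447 mm
Check: V = 2.88 m/s, Re = 8.48×10^5, f = 0.01599, h_f = 26.4 m ≈ 28.7 m ✓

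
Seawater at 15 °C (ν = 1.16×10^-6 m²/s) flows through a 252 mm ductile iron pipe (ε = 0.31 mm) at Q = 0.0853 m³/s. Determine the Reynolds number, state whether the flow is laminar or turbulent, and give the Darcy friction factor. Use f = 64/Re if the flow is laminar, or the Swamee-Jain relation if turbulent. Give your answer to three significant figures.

V = 4Q/(πD²) = 1.710 m/s
Re = VD/ν = 1.710·0.252/1.16×10^-6 = 3.72×10^5
Re > 4000 → turbulent; ε/D = 0.00123
Swamee-Jain: f = 0.02149

Re ≈ 3.72×10^5; turbulent; f ≈ 0.0215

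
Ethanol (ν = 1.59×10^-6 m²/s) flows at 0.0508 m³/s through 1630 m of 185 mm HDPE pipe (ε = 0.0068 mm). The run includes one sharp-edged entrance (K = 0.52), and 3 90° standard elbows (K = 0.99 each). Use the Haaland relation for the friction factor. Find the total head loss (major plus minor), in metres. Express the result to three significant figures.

H_L ≈ 25.5 m

V = 4Q/(πD²) = 1.890 m/s; V²/2g = 0.1820 m
Re = 2.20×10^5, ε/D = 3.68×10^-5 → f = 0.01547 (Haaland)
Major: h_f = f(L/D)·V²/2g = 0.01547·8811·0.1820 = 24.82 m
Minor: ΣK = 3.49; h_m = ΣK·V²/2g = 0.6353 m
Total H_L = 24.82 + 0.6353 = 25.45 m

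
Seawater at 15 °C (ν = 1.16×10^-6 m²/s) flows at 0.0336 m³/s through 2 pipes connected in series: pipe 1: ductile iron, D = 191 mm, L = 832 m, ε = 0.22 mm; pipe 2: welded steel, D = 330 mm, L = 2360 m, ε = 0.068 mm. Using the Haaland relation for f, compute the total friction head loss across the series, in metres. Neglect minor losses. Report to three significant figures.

Pipe 1: V = 1.173 m/s, Re = 1.93×10^5, ε/D = 0.00115, f = 0.02154, h_1 = f(L/D)V²/2g = 6.575 m
Pipe 2: V = 0.3928 m/s, Re = 1.12×10^5, ε/D = 2.06×10^-4, f = 0.01842, h_2 = f(L/D)V²/2g = 1.036 m
Series → Q common, losses add: H = Σh = 7.612 m

H ≈ 7.61 m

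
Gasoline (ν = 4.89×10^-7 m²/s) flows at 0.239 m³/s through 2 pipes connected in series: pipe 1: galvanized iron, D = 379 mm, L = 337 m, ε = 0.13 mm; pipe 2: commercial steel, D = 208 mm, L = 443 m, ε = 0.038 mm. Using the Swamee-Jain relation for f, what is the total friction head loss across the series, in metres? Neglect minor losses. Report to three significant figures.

H ≈ 78.0 m

Pipe 1: V = 2.119 m/s, Re = 1.64×10^6, ε/D = 3.43×10^-4, f = 0.01587, h_1 = f(L/D)V²/2g = 3.228 m
Pipe 2: V = 7.034 m/s, Re = 2.99×10^6, ε/D = 1.83×10^-4, f = 0.01392, h_2 = f(L/D)V²/2g = 74.78 m
Series → Q common, losses add: H = Σh = 78.00 m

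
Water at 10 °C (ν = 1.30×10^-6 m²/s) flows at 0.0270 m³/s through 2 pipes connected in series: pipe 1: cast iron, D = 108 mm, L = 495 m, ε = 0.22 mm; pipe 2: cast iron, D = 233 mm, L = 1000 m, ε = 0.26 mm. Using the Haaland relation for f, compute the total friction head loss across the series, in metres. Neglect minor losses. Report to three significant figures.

Pipe 1: V = 2.947 m/s, Re = 2.45×10^5, ε/D = 0.00204, f = 0.02422, h_1 = f(L/D)V²/2g = 49.15 m
Pipe 2: V = 0.6332 m/s, Re = 1.13×10^5, ε/D = 0.00112, f = 0.02213, h_2 = f(L/D)V²/2g = 1.942 m
Series → Q common, losses add: H = Σh = 51.09 m

H ≈ 51.1 m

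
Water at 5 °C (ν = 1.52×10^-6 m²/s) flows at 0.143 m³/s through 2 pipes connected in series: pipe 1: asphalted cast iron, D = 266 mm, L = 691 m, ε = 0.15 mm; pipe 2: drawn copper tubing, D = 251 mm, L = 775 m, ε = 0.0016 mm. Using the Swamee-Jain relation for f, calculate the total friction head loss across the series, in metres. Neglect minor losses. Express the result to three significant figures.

Pipe 1: V = 2.573 m/s, Re = 4.50×10^5, ε/D = 5.64×10^-4, f = 0.01826, h_1 = f(L/D)V²/2g = 16.01 m
Pipe 2: V = 2.890 m/s, Re = 4.77×10^5, ε/D = 6.37×10^-6, f = 0.01330, h_2 = f(L/D)V²/2g = 17.48 m
Series → Q common, losses add: H = Σh = 33.49 m

H ≈ 33.5 m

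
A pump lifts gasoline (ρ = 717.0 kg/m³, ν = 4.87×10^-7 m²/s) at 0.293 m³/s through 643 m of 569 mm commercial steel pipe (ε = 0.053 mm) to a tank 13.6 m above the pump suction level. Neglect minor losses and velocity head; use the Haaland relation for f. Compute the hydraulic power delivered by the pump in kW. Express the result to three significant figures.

P_hyd ≈ 30.1 kW

V = 4Q/(πD²) = 1.152 m/s; Re = 1.35×10^6; ε/D = 9.31×10^-5; f = 0.01292
h_f = f(L/D)V²/2g = 0.9884 m
Total head H = z + h_f = 13.6 + 0.9884 = 14.59 m
P_hyd = ρgQH = 717.0·9.81·0.293·14.59 = 30.07 kW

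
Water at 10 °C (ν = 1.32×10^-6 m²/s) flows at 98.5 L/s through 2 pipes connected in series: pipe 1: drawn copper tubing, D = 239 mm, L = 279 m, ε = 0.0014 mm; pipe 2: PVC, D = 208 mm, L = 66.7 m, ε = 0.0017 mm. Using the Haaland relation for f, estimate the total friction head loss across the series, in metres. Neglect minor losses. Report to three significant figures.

H ≈ 5.76 m

Pipe 1: V = 2.196 m/s, Re = 3.98×10^5, ε/D = 5.86×10^-6, f = 0.01367, h_1 = f(L/D)V²/2g = 3.921 m
Pipe 2: V = 2.899 m/s, Re = 4.57×10^5, ε/D = 8.17×10^-6, f = 0.01336, h_2 = f(L/D)V²/2g = 1.835 m
Series → Q common, losses add: H = Σh = 5.756 m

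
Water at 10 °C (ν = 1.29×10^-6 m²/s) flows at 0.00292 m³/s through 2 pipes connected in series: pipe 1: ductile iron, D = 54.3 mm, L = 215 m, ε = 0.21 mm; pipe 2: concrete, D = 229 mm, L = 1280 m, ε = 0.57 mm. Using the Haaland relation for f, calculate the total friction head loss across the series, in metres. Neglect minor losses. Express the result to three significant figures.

Pipe 1: V = 1.261 m/s, Re = 5.31×10^4, ε/D = 0.00387, f = 0.03001, h_1 = f(L/D)V²/2g = 9.631 m
Pipe 2: V = 0.07090 m/s, Re = 1.26×10^4, ε/D = 0.00249, f = 0.03273, h_2 = f(L/D)V²/2g = 0.04687 m
Series → Q common, losses add: H = Σh = 9.678 m

H ≈ 9.68 m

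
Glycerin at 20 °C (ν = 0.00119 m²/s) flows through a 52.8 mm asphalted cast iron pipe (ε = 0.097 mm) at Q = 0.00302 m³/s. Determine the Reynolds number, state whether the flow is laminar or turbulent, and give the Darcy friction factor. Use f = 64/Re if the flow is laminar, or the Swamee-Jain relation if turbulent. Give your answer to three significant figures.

V = 4Q/(πD²) = 1.379 m/s
Re = VD/ν = 1.379·0.0528/0.00119 = 61.2
Re < 2300 → laminar → f = 64/Re = 1.046

Re ≈ 61.2; laminar; f = 64/Re ≈ 1.05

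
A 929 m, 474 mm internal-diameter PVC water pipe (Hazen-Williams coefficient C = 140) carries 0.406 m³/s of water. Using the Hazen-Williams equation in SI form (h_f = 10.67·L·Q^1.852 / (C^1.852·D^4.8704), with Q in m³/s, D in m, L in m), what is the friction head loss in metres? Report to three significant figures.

h_f ≈ 7.51 m

h_f = 10.67·929·0.406^1.852 / (140^1.852·0.474^4.8704) = 7.510 m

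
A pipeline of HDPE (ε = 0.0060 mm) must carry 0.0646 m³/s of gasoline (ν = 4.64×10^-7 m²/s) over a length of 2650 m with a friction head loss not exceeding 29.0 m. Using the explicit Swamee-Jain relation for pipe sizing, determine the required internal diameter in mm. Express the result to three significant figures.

D ≈ 211 mm

Swamee-Jain (Type III): D = 0.66·[ε^1.25·(LQ²/(gh_f))^4.75 + ν·Q^9.4·(L/(gh_f))^5.2]^0.04
LQ²/(gh_f) = 0.03887; L/(gh_f) = 9.315
Term 1 = ε^1.25·(…)^4.75 = 5.94×10^-14; Term 2 = ν·Q^9.4·(…)^5.2 = 3.33×10^-13
D = 0.66·(5.94×10^-14 + 3.33×10^-13)^0.04 = 0.2105 m = 211 mm
Check: V = 1.86 m/s, Re = 8.42×10^5, f = 0.01255, h_f = 27.7 m ≈ 29.0 m ✓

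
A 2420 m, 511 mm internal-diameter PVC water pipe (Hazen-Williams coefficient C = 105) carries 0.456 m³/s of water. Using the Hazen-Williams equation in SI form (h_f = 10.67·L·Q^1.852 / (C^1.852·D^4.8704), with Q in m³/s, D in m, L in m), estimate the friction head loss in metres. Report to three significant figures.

h_f ≈ 28.7 m

h_f = 10.67·2420·0.456^1.852 / (105^1.852·0.511^4.8704) = 28.66 m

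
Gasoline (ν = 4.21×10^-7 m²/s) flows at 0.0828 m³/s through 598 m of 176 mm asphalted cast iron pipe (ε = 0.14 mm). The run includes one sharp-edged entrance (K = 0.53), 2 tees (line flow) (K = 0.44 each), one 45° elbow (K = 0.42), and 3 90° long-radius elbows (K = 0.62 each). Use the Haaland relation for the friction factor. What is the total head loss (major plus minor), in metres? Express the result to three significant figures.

V = 4Q/(πD²) = 3.403 m/s; V²/2g = 0.5904 m
Re = 1.42×10^6, ε/D = 7.95×10^-4 → f = 0.01885 (Haaland)
Major: h_f = f(L/D)·V²/2g = 0.01885·3398·0.5904 = 37.80 m
Minor: ΣK = 3.69; h_m = ΣK·V²/2g = 2.179 m
Total H_L = 37.80 + 2.179 = 39.98 m

H_L ≈ 40.0 m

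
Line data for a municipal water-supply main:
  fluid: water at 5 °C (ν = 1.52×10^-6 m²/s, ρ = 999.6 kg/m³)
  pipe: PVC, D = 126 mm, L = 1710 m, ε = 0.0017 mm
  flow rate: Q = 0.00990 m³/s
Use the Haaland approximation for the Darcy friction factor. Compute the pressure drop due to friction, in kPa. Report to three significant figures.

V = 4Q/(πD²) = 4·0.00990/(π·0.126²) = 0.7940 m/s
Re = VD/ν = 0.7940·0.126/1.52×10^-6 = 6.58×10^4 → turbulent
ε/D = 0.0017/126 = 1.35×10^-5
Haaland: f = 0.01953
h_f = f(L/D)V²/(2g) = 0.01953·(1710/0.126)·0.7940²/(2·9.81) = 8.515 m
Δp = ρg·h_f = 999.6·9.81·8.515 = 83.50 kPa

Δp ≈ 83.5 kPa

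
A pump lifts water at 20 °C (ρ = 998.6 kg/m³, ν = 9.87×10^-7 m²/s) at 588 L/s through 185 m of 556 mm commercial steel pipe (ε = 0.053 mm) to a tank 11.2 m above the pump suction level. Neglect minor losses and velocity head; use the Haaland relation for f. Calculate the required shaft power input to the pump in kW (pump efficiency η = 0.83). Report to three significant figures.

V = 4Q/(πD²) = 2.422 m/s; Re = 1.36×10^6; ε/D = 9.53×10^-5; f = 0.01295
h_f = f(L/D)V²/2g = 1.288 m
Total head H = z + h_f = 11.2 + 1.288 = 12.49 m
P_hyd = ρgQH = 998.6·9.81·0.588·12.49 = 71.93 kW
P_shaft = P_hyd/η = 71.93/0.83 = 86.67 kW

P_shaft ≈ 86.7 kW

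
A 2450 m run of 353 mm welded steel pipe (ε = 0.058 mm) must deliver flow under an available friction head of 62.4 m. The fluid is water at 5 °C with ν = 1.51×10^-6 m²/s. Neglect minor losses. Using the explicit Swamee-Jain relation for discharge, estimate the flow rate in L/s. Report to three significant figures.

Q ≈ 342 L/s

Swamee-Jain (Type II): Q = -0.965·√(gD⁵h_f/L)·ln[ε/(3.7D) + √(3.17ν²L/(gD³h_f))]
√(gD⁵h_f/L) = √(9.81·0.353⁵·62.4/2450) = 0.03701
ε/(3.7D) = 4.44×10^-5; √(3.17ν²L/(gD³h_f)) = 2.56×10^-5
Q = -0.965·0.03701·ln(7.005×10^-5) = 0.3416 m³/s
Check: V = 3.49 m/s, Re = 8.16×10^5, f = 0.01456, h_f = 62.8 m ≈ 62.4 m ✓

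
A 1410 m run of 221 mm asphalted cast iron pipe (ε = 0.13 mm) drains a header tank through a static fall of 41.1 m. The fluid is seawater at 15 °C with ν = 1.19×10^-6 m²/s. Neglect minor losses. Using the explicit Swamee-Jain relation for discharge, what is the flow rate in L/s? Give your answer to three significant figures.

Q ≈ 101 L/s

Swamee-Jain (Type II): Q = -0.965·√(gD⁵h_f/L)·ln[ε/(3.7D) + √(3.17ν²L/(gD³h_f))]
√(gD⁵h_f/L) = √(9.81·0.221⁵·41.1/1410) = 0.01228
ε/(3.7D) = 1.59×10^-4; √(3.17ν²L/(gD³h_f)) = 3.81×10^-5
Q = -0.965·0.01228·ln(1.971×10^-4) = 0.1011 m³/s
Check: V = 2.64 m/s, Re = 4.89×10^5, f = 0.01832, h_f = 41.4 m ≈ 41.1 m ✓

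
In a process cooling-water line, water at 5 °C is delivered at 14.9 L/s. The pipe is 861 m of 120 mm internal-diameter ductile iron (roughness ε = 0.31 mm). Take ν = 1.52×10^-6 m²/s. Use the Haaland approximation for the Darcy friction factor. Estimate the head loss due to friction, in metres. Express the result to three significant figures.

h_f ≈ 16.7 m

V = 4Q/(πD²) = 4·0.0149/(π·0.120²) = 1.317 m/s
Re = VD/ν = 1.317·0.120/1.52×10^-6 = 1.04×10^5 → turbulent
ε/D = 0.31/120 = 0.00258
Haaland: f = 0.02639
h_f = f(L/D)V²/(2g) = 0.02639·(861/0.120)·1.317²/(2·9.81) = 16.75 m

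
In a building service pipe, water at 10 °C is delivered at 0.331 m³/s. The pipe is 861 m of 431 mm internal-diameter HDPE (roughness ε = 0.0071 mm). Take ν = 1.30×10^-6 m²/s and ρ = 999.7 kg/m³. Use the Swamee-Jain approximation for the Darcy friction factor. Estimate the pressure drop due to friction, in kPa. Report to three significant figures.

Δp ≈ 64.3 kPa

V = 4Q/(πD²) = 4·0.331/(π·0.431²) = 2.269 m/s
Re = VD/ν = 2.269·0.431/1.30×10^-6 = 7.52×10^5 → turbulent
ε/D = 0.0071/431 = 1.65×10^-5
Swamee-Jain: f = 0.01252
h_f = f(L/D)V²/(2g) = 0.01252·(861/0.431)·2.269²/(2·9.81) = 6.561 m
Δp = ρg·h_f = 999.7·9.81·6.561 = 64.34 kPa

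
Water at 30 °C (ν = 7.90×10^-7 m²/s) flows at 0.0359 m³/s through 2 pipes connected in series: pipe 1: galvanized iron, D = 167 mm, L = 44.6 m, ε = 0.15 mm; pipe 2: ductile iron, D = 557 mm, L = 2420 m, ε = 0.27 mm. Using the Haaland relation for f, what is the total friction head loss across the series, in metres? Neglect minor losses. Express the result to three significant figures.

H ≈ 0.826 m

Pipe 1: V = 1.639 m/s, Re = 3.46×10^5, ε/D = 8.98×10^-4, f = 0.01997, h_1 = f(L/D)V²/2g = 0.7301 m
Pipe 2: V = 0.1473 m/s, Re = 1.04×10^5, ε/D = 4.85×10^-4, f = 0.01991, h_2 = f(L/D)V²/2g = 0.09568 m
Series → Q common, losses add: H = Σh = 0.8258 m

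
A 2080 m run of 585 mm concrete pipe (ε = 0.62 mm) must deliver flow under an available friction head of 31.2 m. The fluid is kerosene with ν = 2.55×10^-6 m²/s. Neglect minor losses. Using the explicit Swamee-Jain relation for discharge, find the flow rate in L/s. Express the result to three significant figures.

Q ≈ 782 L/s

Swamee-Jain (Type II): Q = -0.965·√(gD⁵h_f/L)·ln[ε/(3.7D) + √(3.17ν²L/(gD³h_f))]
√(gD⁵h_f/L) = √(9.81·0.585⁵·31.2/2080) = 0.1004
ε/(3.7D) = 2.86×10^-4; √(3.17ν²L/(gD³h_f)) = 2.65×10^-5
Q = -0.965·0.1004·ln(3.129×10^-4) = 0.7819 m³/s
Check: V = 2.91 m/s, Re = 6.67×10^5, f = 0.02046, h_f = 31.4 m ≈ 31.2 m ✓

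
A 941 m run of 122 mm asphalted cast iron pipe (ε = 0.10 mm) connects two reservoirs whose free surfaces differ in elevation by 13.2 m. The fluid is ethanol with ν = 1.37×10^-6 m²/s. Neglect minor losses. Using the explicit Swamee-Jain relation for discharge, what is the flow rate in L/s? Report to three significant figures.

Q ≈ 14.7 L/s

Swamee-Jain (Type II): Q = -0.965·√(gD⁵h_f/L)·ln[ε/(3.7D) + √(3.17ν²L/(gD³h_f))]
√(gD⁵h_f/L) = √(9.81·0.122⁵·13.2/941) = 0.001929
ε/(3.7D) = 2.22×10^-4; √(3.17ν²L/(gD³h_f)) = 1.54×10^-4
Q = -0.965·0.001929·ln(3.758×10^-4) = 0.01468 m³/s
Check: V = 1.26 m/s, Re = 1.12×10^5, f = 0.02145, h_f = 13.3 m ≈ 13.2 m ✓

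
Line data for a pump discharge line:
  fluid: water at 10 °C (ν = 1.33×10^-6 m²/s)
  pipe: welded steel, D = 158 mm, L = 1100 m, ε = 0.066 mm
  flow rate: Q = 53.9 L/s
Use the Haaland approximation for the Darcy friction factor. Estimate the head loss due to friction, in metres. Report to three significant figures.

h_f ≈ 46.9 m

V = 4Q/(πD²) = 4·0.0539/(π·0.158²) = 2.749 m/s
Re = VD/ν = 2.749·0.158/1.33×10^-6 = 3.27×10^5 → turbulent
ε/D = 0.066/158 = 4.18×10^-4
Haaland: f = 0.01747
h_f = f(L/D)V²/(2g) = 0.01747·(1100/0.158)·2.749²/(2·9.81) = 46.85 m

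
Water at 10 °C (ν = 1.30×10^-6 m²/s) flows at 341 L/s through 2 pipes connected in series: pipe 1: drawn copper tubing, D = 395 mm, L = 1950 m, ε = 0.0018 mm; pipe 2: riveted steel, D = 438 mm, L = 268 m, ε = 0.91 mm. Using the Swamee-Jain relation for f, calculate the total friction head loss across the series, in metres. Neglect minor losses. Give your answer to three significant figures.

H ≈ 27.3 m

Pipe 1: V = 2.783 m/s, Re = 8.46×10^5, ε/D = 4.56×10^-6, f = 0.01204, h_1 = f(L/D)V²/2g = 23.47 m
Pipe 2: V = 2.263 m/s, Re = 7.63×10^5, ε/D = 0.00208, f = 0.02398, h_2 = f(L/D)V²/2g = 3.831 m
Series → Q common, losses add: H = Σh = 27.30 m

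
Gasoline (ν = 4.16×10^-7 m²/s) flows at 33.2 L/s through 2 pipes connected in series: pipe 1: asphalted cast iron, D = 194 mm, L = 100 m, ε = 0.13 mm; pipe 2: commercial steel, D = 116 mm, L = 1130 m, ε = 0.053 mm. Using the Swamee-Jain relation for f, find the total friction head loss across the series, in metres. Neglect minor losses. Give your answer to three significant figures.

H ≈ 84.3 m

Pipe 1: V = 1.123 m/s, Re = 5.24×10^5, ε/D = 6.70×10^-4, f = 0.01873, h_1 = f(L/D)V²/2g = 0.6207 m
Pipe 2: V = 3.141 m/s, Re = 8.76×10^5, ε/D = 4.57×10^-4, f = 0.01708, h_2 = f(L/D)V²/2g = 83.68 m
Series → Q common, losses add: H = Σh = 84.30 m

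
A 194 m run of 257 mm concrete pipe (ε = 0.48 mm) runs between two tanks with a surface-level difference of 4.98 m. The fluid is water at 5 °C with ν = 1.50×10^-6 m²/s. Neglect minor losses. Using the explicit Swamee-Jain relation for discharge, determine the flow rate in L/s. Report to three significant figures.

Q ≈ 122 L/s

Swamee-Jain (Type II): Q = -0.965·√(gD⁵h_f/L)·ln[ε/(3.7D) + √(3.17ν²L/(gD³h_f))]
√(gD⁵h_f/L) = √(9.81·0.257⁵·4.98/194) = 0.01680
ε/(3.7D) = 5.05×10^-4; √(3.17ν²L/(gD³h_f)) = 4.08×10^-5
Q = -0.965·0.01680·ln(5.456×10^-4) = 0.1218 m³/s
Check: V = 2.35 m/s, Re = 4.02×10^5, f = 0.02360, h_f = 5.01 m ≈ 4.98 m ✓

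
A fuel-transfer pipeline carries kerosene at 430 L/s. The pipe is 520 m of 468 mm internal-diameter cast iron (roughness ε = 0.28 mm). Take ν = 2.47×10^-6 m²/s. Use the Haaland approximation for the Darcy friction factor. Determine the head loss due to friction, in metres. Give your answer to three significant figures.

V = 4Q/(πD²) = 4·0.430/(π·0.468²) = 2.500 m/s
Re = VD/ν = 2.500·0.468/2.47×10^-6 = 4.74×10^5 → turbulent
ε/D = 0.28/468 = 5.98×10^-4
Haaland: f = 0.01821
h_f = f(L/D)V²/(2g) = 0.01821·(520/0.468)·2.500²/(2·9.81) = 6.445 m

h_f ≈ 6.45 m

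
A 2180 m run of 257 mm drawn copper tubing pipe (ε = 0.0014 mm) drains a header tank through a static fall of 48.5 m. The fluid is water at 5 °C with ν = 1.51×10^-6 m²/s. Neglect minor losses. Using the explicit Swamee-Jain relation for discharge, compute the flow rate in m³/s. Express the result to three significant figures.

Swamee-Jain (Type II): Q = -0.965·√(gD⁵h_f/L)·ln[ε/(3.7D) + √(3.17ν²L/(gD³h_f))]
√(gD⁵h_f/L) = √(9.81·0.257⁵·48.5/2180) = 0.01564
ε/(3.7D) = 1.47×10^-6; √(3.17ν²L/(gD³h_f)) = 4.42×10^-5
Q = -0.965·0.01564·ln(4.564×10^-5) = 0.1509 m³/s
Check: V = 2.91 m/s, Re = 4.95×10^5, f = 0.01320, h_f = 48.3 m ≈ 48.5 m ✓

Q ≈ 0.151 m³/s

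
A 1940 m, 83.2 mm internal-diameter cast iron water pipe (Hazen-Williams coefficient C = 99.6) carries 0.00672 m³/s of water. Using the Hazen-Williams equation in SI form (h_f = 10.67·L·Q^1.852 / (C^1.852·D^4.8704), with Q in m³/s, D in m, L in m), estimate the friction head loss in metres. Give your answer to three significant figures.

h_f ≈ 70.9 m

h_f = 10.67·1940·0.00672^1.852 / (99.6^1.852·0.0832^4.8704) = 70.94 m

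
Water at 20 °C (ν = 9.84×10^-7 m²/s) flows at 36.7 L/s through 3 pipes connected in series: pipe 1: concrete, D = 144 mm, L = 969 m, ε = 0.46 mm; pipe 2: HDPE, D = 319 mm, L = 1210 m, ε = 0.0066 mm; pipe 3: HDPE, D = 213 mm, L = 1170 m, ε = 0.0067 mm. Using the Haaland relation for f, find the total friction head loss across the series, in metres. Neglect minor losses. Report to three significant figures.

H ≈ 52.3 m

Pipe 1: V = 2.253 m/s, Re = 3.30×10^5, ε/D = 0.00319, f = 0.02704, h_1 = f(L/D)V²/2g = 47.09 m
Pipe 2: V = 0.4592 m/s, Re = 1.49×10^5, ε/D = 2.07×10^-5, f = 0.01654, h_2 = f(L/D)V²/2g = 0.6741 m
Pipe 3: V = 1.030 m/s, Re = 2.23×10^5, ε/D = 3.15×10^-5, f = 0.01540, h_3 = f(L/D)V²/2g = 4.572 m
Series → Q common, losses add: H = Σh = 52.34 m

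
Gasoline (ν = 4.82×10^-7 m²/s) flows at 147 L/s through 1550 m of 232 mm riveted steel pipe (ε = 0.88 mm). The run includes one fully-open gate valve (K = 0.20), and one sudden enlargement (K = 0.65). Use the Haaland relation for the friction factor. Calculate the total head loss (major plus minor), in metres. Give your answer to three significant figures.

V = 4Q/(πD²) = 3.477 m/s; V²/2g = 0.6163 m
Re = 1.67×10^6, ε/D = 0.00379 → f = 0.02810 (Haaland)
Major: h_f = f(L/D)·V²/2g = 0.02810·6681·0.6163 = 115.7 m
Minor: ΣK = 0.850; h_m = ΣK·V²/2g = 0.5239 m
Total H_L = 115.7 + 0.5239 = 116.2 m

H_L ≈ 116 m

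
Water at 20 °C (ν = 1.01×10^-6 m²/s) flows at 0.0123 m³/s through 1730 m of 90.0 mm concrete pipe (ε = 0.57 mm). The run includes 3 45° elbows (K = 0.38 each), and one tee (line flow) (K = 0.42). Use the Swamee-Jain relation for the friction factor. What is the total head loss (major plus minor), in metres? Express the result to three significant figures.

H_L ≈ 122 m

V = 4Q/(πD²) = 1.933 m/s; V²/2g = 0.1905 m
Re = 1.72×10^5, ε/D = 0.00633 → f = 0.03332 (Swamee-Jain)
Major: h_f = f(L/D)·V²/2g = 0.03332·19222·0.1905 = 122.0 m
Minor: ΣK = 1.56; h_m = ΣK·V²/2g = 0.2972 m
Total H_L = 122.0 + 0.2972 = 122.3 m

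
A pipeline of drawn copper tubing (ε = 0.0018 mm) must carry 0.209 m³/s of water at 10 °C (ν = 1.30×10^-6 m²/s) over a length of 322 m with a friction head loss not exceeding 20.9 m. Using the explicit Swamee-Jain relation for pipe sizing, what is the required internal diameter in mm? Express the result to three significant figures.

Swamee-Jain (Type III): D = 0.66·[ε^1.25·(LQ²/(gh_f))^4.75 + ν·Q^9.4·(L/(gh_f))^5.2]^0.04
LQ²/(gh_f) = 0.06860; L/(gh_f) = 1.571
Term 1 = ε^1.25·(…)^4.75 = 1.96×10^-13; Term 2 = ν·Q^9.4·(…)^5.2 = 5.53×10^-12
D = 0.66·(1.96×10^-13 + 5.53×10^-12)^0.04 = 0.2343 m = 234 mm
Check: V = 4.85 m/s, Re = 8.73×10^5, f = 0.01205, h_f = 19.8 m ≈ 20.9 m ✓

D ≈ 234 mm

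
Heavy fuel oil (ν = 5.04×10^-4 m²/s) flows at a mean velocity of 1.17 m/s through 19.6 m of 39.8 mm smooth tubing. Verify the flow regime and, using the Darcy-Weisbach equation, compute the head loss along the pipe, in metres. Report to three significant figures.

h_f ≈ 23.8 m

Re = VD/ν = 1.17·0.03980/5.04×10^-4 = 92.4 → laminar (Re < 2300)
f = 64/Re = 0.6927
h_f = f(L/D)V²/(2g) = 0.6927·(19.6/0.03980)·1.17²/(2·9.81) = 23.80 m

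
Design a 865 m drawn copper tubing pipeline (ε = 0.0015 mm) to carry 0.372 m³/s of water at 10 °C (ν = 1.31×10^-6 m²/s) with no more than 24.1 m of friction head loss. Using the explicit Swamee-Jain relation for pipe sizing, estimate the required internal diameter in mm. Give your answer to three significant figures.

D ≈ 347 mm

Swamee-Jain (Type III): D = 0.66·[ε^1.25·(LQ²/(gh_f))^4.75 + ν·Q^9.4·(L/(gh_f))^5.2]^0.04
LQ²/(gh_f) = 0.5063; L/(gh_f) = 3.659
Term 1 = ε^1.25·(…)^4.75 = 2.07×10^-9; Term 2 = ν·Q^9.4·(…)^5.2 = 1.02×10^-7
D = 0.66·(2.07×10^-9 + 1.02×10^-7)^0.04 = 0.3470 m = 347 mm
Check: V = 3.93 m/s, Re = 1.04×10^6, f = 0.01164, h_f = 22.9 m ≈ 24.1 m ✓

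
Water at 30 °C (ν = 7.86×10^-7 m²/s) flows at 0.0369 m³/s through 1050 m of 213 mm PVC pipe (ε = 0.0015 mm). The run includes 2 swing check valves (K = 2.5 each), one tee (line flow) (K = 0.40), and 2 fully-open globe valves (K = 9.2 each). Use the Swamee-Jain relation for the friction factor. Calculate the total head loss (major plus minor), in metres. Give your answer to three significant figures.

V = 4Q/(πD²) = 1.036 m/s; V²/2g = 0.05466 m
Re = 2.81×10^5, ε/D = 7.04×10^-6 → f = 0.01464 (Swamee-Jain)
Major: h_f = f(L/D)·V²/2g = 0.01464·4930·0.05466 = 3.943 m
Minor: ΣK = 23.8; h_m = ΣK·V²/2g = 1.301 m
Total H_L = 3.943 + 1.301 = 5.244 m

H_L ≈ 5.24 m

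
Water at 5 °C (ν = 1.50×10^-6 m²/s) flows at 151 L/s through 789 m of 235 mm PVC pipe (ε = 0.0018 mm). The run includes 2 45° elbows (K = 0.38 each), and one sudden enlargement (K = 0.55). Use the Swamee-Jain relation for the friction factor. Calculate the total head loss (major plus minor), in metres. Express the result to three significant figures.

V = 4Q/(πD²) = 3.481 m/s; V²/2g = 0.6177 m
Re = 5.45×10^5, ε/D = 7.66×10^-6 → f = 0.01302 (Swamee-Jain)
Major: h_f = f(L/D)·V²/2g = 0.01302·3357·0.6177 = 27.00 m
Minor: ΣK = 1.31; h_m = ΣK·V²/2g = 0.8092 m
Total H_L = 27.00 + 0.8092 = 27.81 m

H_L ≈ 27.8 m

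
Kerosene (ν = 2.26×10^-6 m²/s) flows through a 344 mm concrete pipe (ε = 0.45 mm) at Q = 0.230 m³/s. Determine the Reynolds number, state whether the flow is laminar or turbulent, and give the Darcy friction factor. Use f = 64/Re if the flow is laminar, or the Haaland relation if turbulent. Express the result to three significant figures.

Re ≈ 3.77×10^5; turbulent; f ≈ 0.0216

V = 4Q/(πD²) = 2.475 m/s
Re = VD/ν = 2.475·0.344/2.26×10^-6 = 3.77×10^5
Re > 4000 → turbulent; ε/D = 0.00131
Haaland: f = 0.02160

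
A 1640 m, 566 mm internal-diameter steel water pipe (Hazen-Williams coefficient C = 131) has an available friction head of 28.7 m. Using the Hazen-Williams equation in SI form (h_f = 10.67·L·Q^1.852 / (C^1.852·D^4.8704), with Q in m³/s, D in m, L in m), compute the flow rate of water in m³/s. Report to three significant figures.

Rearranging: Q = [h_f·C^1.852·D^4.8704 / (10.67·L)]^(1/1.852)
Q = [28.7·131^1.852·0.566^4.8704 / (10.67·1640)]^0.540 = 0.9191 m³/s

Q ≈ 0.919 m³/s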